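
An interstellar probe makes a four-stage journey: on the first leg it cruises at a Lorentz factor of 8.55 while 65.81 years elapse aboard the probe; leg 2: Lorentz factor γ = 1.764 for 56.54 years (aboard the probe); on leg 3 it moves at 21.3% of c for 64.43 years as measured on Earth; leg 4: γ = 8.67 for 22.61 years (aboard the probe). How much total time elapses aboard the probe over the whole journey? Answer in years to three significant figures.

Leg 1: 65.81 years is already measured aboard the probe.
Leg 2: 56.54 years is already measured aboard the probe.
Leg 3: β = 0.213; γ = 1/√(1 − 0.213²) = 1/√0.9546 = 1.023; τ_3 = 64.43/1.023 = 62.95 years.
Leg 4: 22.61 years is already measured aboard the probe.
Total: 65.81 + 56.54 + 62.95 + 22.61 years.

τ = 208 years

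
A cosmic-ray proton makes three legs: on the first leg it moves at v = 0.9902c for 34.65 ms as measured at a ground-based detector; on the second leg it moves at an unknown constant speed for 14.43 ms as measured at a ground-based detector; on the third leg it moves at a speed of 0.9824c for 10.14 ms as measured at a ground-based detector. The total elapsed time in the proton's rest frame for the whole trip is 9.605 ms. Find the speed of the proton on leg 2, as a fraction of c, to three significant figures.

Leg 1: γ = 1/√(1 − 0.9902²) = 1/√0.01950 = 7.160; τ_1 = 34.65/7.160 = 4.839 ms.
Leg 2: speed unknown; τ_2 = 14.43/γ_2.
Leg 3: γ = 1/√(1 − 0.9824²) = 1/√0.03489 = 5.354; τ_3 = 10.14/5.354 = 1.894 ms.
Total proper time: 4.839 + τ_2 + 1.894 = 9.605, so τ_2 = 9.605 − 6.733 = 2.872 ms.
γ_2 = 14.43/2.872 = 5.025; β = √(1 − 1/γ²) = √0.9604.

β = 0.980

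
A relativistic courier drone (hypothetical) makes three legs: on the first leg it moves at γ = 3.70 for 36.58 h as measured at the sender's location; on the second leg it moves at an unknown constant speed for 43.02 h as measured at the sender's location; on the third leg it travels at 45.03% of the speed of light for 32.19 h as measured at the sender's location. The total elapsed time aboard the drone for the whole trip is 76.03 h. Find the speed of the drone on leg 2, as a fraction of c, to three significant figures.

Leg 1: γ = 3.70; τ_1 = 36.58/3.700 = 9.886 h.
Leg 2: speed unknown; τ_2 = 43.02/γ_2.
Leg 3: β = 0.4503; γ = 1/√(1 − 0.4503²) = 1/√0.7972 = 1.120; τ_3 = 32.19/1.120 = 28.74 h.
Total proper time: 9.886 + τ_2 + 28.74 = 76.03, so τ_2 = 76.03 − 38.63 = 37.40 h.
γ_2 = 43.02/37.40 = 1.150; β = √(1 − 1/γ²) = √0.2441.

β = 0.494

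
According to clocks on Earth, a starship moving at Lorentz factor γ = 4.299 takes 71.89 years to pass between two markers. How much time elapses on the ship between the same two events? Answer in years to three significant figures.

γ = 4.299
The interval measured on Earth is the dilated one; the clock on the ship measures the proper time τ = Δt/γ = 71.89/4.299 years.

τ = 16.7 years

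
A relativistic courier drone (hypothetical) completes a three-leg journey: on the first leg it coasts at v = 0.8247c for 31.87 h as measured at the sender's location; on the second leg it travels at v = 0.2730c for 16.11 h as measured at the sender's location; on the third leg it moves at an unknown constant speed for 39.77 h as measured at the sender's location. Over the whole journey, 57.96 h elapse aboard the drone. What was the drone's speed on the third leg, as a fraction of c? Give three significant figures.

Leg 1: γ = 1/√(1 − 0.8247²) = 1/√0.3199 = 1.768; τ_1 = 31.87/1.768 = 18.02 h.
Leg 2: γ = 1/√(1 − 0.2730²) = 1/√0.9255 = 1.039; τ_2 = 16.11/1.039 = 15.50 h.
Leg 3: speed unknown; τ_3 = 39.77/γ_3.
Total proper time: 18.02 + 15.50 + τ_3 = 57.96, so τ_3 = 57.96 − 33.52 = 24.44 h.
γ_3 = 39.77/24.44 = 1.627; β = √(1 − 1/γ²) = √0.6224.

β = 0.789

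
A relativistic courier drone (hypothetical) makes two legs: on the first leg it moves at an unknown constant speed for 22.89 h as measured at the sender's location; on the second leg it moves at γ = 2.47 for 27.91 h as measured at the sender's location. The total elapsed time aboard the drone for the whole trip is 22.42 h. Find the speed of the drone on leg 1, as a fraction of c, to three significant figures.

Leg 1: speed unknown; τ_1 = 22.89/γ_1.
Leg 2: γ = 2.47; τ_2 = 27.91/2.470 = 11.30 h.
Total proper time: τ_1 + 11.30 = 22.42, so τ_1 = 22.42 − 11.30 = 11.12 h.
γ_1 = 22.89/11.12 = 2.058; β = √(1 − 1/γ²) = √0.7640.

β = 0.874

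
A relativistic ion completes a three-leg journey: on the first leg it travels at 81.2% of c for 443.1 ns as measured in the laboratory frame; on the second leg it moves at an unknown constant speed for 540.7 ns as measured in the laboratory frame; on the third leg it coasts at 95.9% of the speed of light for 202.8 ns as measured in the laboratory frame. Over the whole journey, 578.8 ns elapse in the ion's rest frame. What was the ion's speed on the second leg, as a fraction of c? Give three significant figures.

β = 0.874

Leg 1: β = 0.812; γ = 1/√(1 − 0.812²) = 1/√0.3407 = 1.713; τ_1 = 443.1/1.713 = 258.6 ns.
Leg 2: speed unknown; τ_2 = 540.7/γ_2.
Leg 3: β = 0.959; γ = 1/√(1 − 0.959²) = 1/√0.08032 = 3.529; τ_3 = 202.8/3.529 = 57.47 ns.
Total proper time: 258.6 + τ_2 + 57.47 = 578.8, so τ_2 = 578.8 − 316.1 = 262.7 ns.
γ_2 = 540.7/262.7 = 2.058; β = √(1 − 1/γ²) = √0.7639.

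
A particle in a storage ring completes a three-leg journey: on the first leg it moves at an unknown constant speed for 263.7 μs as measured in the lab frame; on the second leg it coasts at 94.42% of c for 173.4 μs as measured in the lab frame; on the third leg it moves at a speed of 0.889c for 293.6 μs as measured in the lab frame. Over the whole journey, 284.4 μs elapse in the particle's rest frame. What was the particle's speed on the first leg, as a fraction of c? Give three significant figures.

β = 0.936

Leg 1: speed unknown; τ_1 = 263.7/γ_1.
Leg 2: β = 0.9442; γ = 1/√(1 − 0.9442²) = 1/√0.1085 = 3.036; τ_2 = 173.4/3.036 = 57.11 μs.
Leg 3: γ = 1/√(1 − 0.889²) = 1/√0.2097 = 2.184; τ_3 = 293.6/2.184 = 134.4 μs.
Total proper time: τ_1 + 57.11 + 134.4 = 284.4, so τ_1 = 284.4 − 191.6 = 92.85 μs.
γ_1 = 263.7/92.85 = 2.840; β = √(1 − 1/γ²) = √0.8760.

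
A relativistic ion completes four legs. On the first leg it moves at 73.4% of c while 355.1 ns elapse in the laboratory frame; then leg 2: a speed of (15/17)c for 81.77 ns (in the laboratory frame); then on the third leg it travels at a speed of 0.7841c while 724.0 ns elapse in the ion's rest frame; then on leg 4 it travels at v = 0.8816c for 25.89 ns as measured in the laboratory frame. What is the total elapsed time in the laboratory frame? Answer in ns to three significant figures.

Leg 1: 355.1 ns is already measured in the laboratory frame.
Leg 2: 81.77 ns is already measured in the laboratory frame.
Leg 3: γ = 1/√(1 − 0.7841²) = 1/√0.3852 = 1.611; Δt_3 = 1.611 × 724.0 = 1167 ns.
Leg 4: 25.89 ns is already measured in the laboratory frame.
Total: 355.1 + 81.77 + 1167 + 25.89 ns.

Δt = 1630 ns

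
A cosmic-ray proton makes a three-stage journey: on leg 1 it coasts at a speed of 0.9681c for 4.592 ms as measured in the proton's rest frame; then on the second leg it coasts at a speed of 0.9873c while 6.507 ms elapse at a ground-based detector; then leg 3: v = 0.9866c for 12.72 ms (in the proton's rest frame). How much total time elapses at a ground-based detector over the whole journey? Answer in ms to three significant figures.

Leg 1: γ = 1/√(1 − 0.9681²) = 1/√0.06278 = 3.991; Δt_1 = 3.991 × 4.592 = 18.33 ms.
Leg 2: 6.507 ms is already measured at a ground-based detector.
Leg 3: γ = 1/√(1 − 0.9866²) = 1/√0.02662 = 6.129; Δt_3 = 6.129 × 12.72 = 77.96 ms.
Total: 18.33 + 6.507 + 77.96 ms.

Δt = 103 ms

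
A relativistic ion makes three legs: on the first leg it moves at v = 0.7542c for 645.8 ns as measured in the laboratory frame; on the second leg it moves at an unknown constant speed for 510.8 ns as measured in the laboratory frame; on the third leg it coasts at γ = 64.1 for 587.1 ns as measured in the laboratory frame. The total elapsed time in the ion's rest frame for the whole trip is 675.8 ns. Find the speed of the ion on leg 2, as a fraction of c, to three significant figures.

β = 0.880

Leg 1: γ = 1/√(1 − 0.7542²) = 1/√0.4312 = 1.523; τ_1 = 645.8/1.523 = 424.1 ns.
Leg 2: speed unknown; τ_2 = 510.8/γ_2.
Leg 3: γ = 64.1; τ_3 = 587.1/64.10 = 9.159 ns.
Total proper time: 424.1 + τ_2 + 9.159 = 675.8, so τ_2 = 675.8 − 433.2 = 242.6 ns.
γ_2 = 510.8/242.6 = 2.106; β = √(1 − 1/γ²) = √0.7745.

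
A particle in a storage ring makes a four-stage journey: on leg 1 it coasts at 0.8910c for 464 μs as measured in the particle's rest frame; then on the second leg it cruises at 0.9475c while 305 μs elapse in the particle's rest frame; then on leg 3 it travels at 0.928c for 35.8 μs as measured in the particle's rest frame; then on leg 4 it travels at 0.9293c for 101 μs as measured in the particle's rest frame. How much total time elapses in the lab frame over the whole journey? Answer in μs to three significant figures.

Leg 1: γ = 1/√(1 − 0.8910²) = 1/√0.2061 = 2.203; Δt_1 = 2.203 × 464 = 1022 μs.
Leg 2: γ = 1/√(1 − 0.9475²) = 1/√0.1022 = 3.127; Δt_2 = 3.127 × 305 = 953.9 μs.
Leg 3: γ = 1/√(1 − 0.928²) = 1/√0.1388 = 2.684; Δt_3 = 2.684 × 35.8 = 96.09 μs.
Leg 4: γ = 1/√(1 − 0.9293²) = 1/√0.1364 = 2.708; Δt_4 = 2.708 × 101 = 273.5 μs.
Total: 1022 + 953.9 + 96.09 + 273.5 μs.

Δt = 2350 μs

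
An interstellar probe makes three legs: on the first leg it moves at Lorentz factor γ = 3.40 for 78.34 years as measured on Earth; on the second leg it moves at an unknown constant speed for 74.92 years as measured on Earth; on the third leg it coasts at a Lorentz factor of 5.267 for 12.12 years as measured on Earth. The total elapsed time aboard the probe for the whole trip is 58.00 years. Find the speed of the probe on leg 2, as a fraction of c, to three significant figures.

β = 0.900

Leg 1: γ = 3.40; τ_1 = 78.34/3.400 = 23.04 years.
Leg 2: speed unknown; τ_2 = 74.92/γ_2.
Leg 3: γ = 5.267; τ_3 = 12.12/5.267 = 2.301 years.
Total proper time: 23.04 + τ_2 + 2.301 = 58.00, so τ_2 = 58.00 − 25.34 = 32.66 years.
γ_2 = 74.92/32.66 = 2.294; β = √(1 − 1/γ²) = √0.8100.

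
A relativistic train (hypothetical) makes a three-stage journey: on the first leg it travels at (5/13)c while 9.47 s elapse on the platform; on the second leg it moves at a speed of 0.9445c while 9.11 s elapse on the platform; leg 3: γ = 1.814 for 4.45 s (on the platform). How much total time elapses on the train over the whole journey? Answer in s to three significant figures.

τ = 14.2 s

Leg 1: γ = 1/√(1 − (5/13)²) = 13/12 ≈ 1.083; τ_1 = 9.47/1.083 = 8.742 s.
Leg 2: γ = 1/√(1 − 0.9445²) = 1/√0.1079 = 3.044; τ_2 = 9.11/3.044 = 2.993 s.
Leg 3: γ = 1.814; τ_3 = 4.45/1.814 = 2.453 s.
Total: 8.742 + 2.993 + 2.453 s.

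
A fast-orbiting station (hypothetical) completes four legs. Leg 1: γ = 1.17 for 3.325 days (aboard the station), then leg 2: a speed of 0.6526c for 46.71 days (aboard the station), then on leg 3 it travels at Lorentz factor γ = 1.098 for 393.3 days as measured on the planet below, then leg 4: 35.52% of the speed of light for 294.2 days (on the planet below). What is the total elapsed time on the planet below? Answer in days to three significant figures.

Leg 1: γ = 1.17; Δt_1 = 1.170 × 3.325 = 3.890 days.
Leg 2: γ = 1/√(1 − 0.6526²) = 1/√0.5741 = 1.320; Δt_2 = 1.320 × 46.71 = 61.65 days.
Leg 3: 393.3 days is already measured on the planet below.
Leg 4: 294.2 days is already measured on the planet below.
Total: 3.890 + 61.65 + 393.3 + 294.2 days.

Δt = 753 days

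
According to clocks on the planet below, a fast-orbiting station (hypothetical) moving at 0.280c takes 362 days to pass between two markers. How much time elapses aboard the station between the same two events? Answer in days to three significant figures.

γ = 1/√(1 − 0.280²) = 25/24 ≈ 1.042
The interval measured on the planet below is the dilated one; the clock aboard the station measures the proper time τ = Δt/γ = 362/1.042 days.

τ = 348 days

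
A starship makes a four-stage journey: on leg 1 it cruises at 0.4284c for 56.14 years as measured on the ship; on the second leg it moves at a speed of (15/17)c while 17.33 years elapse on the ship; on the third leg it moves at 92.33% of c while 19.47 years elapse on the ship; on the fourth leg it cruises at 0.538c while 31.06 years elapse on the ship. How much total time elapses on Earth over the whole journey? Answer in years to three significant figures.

Δt = 186 years

Leg 1: γ = 1/√(1 − 0.4284²) = 1/√0.8165 = 1.107; Δt_1 = 1.107 × 56.14 = 62.13 years.
Leg 2: γ = 1/√(1 − (15/17)²) = 17/8 = 2.125; Δt_2 = 2.125 × 17.33 = 36.83 years.
Leg 3: β = 0.9233; γ = 1/√(1 − 0.9233²) = 1/√0.1475 = 2.604; Δt_3 = 2.604 × 19.47 = 50.69 years.
Leg 4: γ = 1/√(1 − 0.538²) = 1/√0.7106 = 1.186; Δt_4 = 1.186 × 31.06 = 36.85 years.
Total: 62.13 + 36.83 + 50.69 + 36.85 years.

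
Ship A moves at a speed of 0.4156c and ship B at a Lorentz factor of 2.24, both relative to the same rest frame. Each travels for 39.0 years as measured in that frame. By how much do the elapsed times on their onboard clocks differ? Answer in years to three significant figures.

A: γ = 1/√(1 − 0.4156²) = 1/√0.8273 = 1.099; τ_A = 39.0/1.099 = 35.47 years.
B: γ = 2.24; τ_B = 39.0/2.240 = 17.41 years.

|τ_A − τ_B| = 18.1 years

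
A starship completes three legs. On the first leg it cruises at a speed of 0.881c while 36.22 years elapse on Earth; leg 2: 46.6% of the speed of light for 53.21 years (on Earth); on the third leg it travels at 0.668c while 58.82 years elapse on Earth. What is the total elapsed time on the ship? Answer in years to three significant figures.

τ = 108 years

Leg 1: γ = 1/√(1 − 0.881²) = 1/√0.2238 = 2.114; τ_1 = 36.22/2.114 = 17.14 years.
Leg 2: β = 0.466; γ = 1/√(1 − 0.466²) = 1/√0.7828 = 1.130; τ_2 = 53.21/1.130 = 47.08 years.
Leg 3: γ = 1/√(1 − 0.668²) = 1/√0.5538 = 1.344; τ_3 = 58.82/1.344 = 43.77 years.
Total: 17.14 + 47.08 + 43.77 years.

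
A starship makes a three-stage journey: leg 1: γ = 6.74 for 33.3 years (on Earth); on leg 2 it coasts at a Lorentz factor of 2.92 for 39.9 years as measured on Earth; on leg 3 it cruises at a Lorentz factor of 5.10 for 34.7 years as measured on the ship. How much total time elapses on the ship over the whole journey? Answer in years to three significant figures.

Leg 1: γ = 6.74; τ_1 = 33.3/6.740 = 4.941 years.
Leg 2: γ = 2.92; τ_2 = 39.9/2.920 = 13.66 years.
Leg 3: 34.7 years is already measured on the ship.
Total: 4.941 + 13.66 + 34.70 years.

τ = 53.3 years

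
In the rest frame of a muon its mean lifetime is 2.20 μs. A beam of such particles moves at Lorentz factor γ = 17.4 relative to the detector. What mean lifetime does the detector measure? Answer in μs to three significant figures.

Δt = 38.3 μs

γ = 17.4
The rest-frame lifetime is the proper time; the lab measures the dilated interval Δt = γτ₀ = 17.40 × 2.20 μs.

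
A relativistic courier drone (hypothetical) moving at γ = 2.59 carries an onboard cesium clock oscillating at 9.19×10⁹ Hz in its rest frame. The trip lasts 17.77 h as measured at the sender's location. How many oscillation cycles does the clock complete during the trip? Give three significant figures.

γ = 2.59
The oscillator's own cycle count is N = f × τ where τ is the proper time aboard the drone. τ = Δt/γ = 17.77/2.590 = 6.861 h = 2.470×10⁴ s.
N = 9.19×10⁹ × 2.470×10⁴ = 2.270×10¹⁴.

N = 2.27×10¹⁴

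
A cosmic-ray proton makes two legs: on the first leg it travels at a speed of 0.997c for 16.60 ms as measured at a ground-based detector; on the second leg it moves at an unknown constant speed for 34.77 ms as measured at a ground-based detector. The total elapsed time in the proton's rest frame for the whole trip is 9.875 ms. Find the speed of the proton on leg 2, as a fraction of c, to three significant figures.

β = 0.969

Leg 1: γ = 1/√(1 − 0.997²) = 1/√0.005991 = 12.92; τ_1 = 16.60/12.92 = 1.285 ms.
Leg 2: speed unknown; τ_2 = 34.77/γ_2.
Total proper time: 1.285 + τ_2 = 9.875, so τ_2 = 9.875 − 1.285 = 8.590 ms.
γ_2 = 34.77/8.590 = 4.048; β = √(1 − 1/γ²) = √0.9390.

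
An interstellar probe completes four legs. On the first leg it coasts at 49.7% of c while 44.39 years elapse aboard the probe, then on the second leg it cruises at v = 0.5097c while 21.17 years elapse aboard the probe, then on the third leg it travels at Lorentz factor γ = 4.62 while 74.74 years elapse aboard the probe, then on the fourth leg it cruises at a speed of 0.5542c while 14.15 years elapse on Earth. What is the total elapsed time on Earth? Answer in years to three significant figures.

Δt = 435 years

Leg 1: β = 0.497; γ = 1/√(1 − 0.497²) = 1/√0.7530 = 1.152; Δt_1 = 1.152 × 44.39 = 51.16 years.
Leg 2: γ = 1/√(1 − 0.5097²) = 1/√0.7402 = 1.162; Δt_2 = 1.162 × 21.17 = 24.61 years.
Leg 3: γ = 4.62; Δt_3 = 4.620 × 74.74 = 345.3 years.
Leg 4: 14.15 years is already measured on Earth.
Total: 51.16 + 24.61 + 345.3 + 14.15 years.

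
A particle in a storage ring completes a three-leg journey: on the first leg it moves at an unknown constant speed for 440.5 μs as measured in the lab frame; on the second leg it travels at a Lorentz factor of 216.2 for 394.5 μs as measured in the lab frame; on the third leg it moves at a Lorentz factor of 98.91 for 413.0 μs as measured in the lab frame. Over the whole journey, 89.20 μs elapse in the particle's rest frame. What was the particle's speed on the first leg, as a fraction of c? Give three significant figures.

Leg 1: speed unknown; τ_1 = 440.5/γ_1.
Leg 2: γ = 216.2; τ_2 = 394.5/216.2 = 1.825 μs.
Leg 3: γ = 98.91; τ_3 = 413.0/98.91 = 4.176 μs.
Total proper time: τ_1 + 1.825 + 4.176 = 89.20, so τ_1 = 89.20 − 6.000 = 83.20 μs.
γ_1 = 440.5/83.20 = 5.294; β = √(1 − 1/γ²) = √0.9643.

β = 0.982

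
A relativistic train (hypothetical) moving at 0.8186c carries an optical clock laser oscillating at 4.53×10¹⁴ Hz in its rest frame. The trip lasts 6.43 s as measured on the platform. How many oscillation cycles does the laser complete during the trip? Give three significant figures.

N = 1.67×10¹⁵

γ = 1/√(1 − 0.8186²) = 1/√0.3299 = 1.741
The oscillator's own cycle count is N = f × τ where τ is the proper time on the train. τ = Δt/γ = 6.43/1.741 = 3.693 s = 3.693×10⁰ s.
N = 4.53×10¹⁴ × 3.693×10⁰ = 1.673×10¹⁵.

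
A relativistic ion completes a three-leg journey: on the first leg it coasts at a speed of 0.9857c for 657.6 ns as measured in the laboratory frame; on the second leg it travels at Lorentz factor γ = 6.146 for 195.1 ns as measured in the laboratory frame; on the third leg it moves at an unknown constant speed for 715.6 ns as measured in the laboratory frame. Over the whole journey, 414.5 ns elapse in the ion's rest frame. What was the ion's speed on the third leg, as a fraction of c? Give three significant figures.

Leg 1: γ = 1/√(1 − 0.9857²) = 1/√0.02840 = 5.934; τ_1 = 657.6/5.934 = 110.8 ns.
Leg 2: γ = 6.146; τ_2 = 195.1/6.146 = 31.74 ns.
Leg 3: speed unknown; τ_3 = 715.6/γ_3.
Total proper time: 110.8 + 31.74 + τ_3 = 414.5, so τ_3 = 414.5 − 142.6 = 271.9 ns.
γ_3 = 715.6/271.9 = 2.631; β = √(1 − 1/γ²) = √0.8556.

β = 0.925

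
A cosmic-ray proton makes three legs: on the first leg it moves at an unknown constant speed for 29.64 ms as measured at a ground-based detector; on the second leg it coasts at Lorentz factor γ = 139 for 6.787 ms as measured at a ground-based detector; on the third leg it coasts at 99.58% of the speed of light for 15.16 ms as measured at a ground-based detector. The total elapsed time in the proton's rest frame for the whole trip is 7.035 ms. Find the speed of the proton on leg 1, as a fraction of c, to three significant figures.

Leg 1: speed unknown; τ_1 = 29.64/γ_1.
Leg 2: γ = 139; τ_2 = 6.787/139.0 = 0.04883 ms.
Leg 3: β = 0.9958; γ = 1/√(1 − 0.9958²) = 1/√0.008382 = 10.92; τ_3 = 15.16/10.92 = 1.388 ms.
Total proper time: τ_1 + 0.04883 + 1.388 = 7.035, so τ_1 = 7.035 − 1.437 = 5.598 ms.
γ_1 = 29.64/5.598 = 5.295; β = √(1 − 1/γ²) = √0.9643.

β = 0.982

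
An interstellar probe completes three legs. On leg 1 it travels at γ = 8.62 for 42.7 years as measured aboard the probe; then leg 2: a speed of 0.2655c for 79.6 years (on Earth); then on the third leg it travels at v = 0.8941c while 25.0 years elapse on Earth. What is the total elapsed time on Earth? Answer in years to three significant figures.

Δt = 473 years

Leg 1: γ = 8.62; Δt_1 = 8.620 × 42.7 = 368.1 years.
Leg 2: 79.6 years is already measured on Earth.
Leg 3: 25.0 years is already measured on Earth.
Total: 368.1 + 79.60 + 25.00 years.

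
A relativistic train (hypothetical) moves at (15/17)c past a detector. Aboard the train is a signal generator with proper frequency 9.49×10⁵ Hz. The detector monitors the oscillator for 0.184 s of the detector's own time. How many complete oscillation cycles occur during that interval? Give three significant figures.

γ = 1/√(1 − (15/17)²) = 17/8 = 2.125
During 0.184 s of lab time, the oscillator's proper time advances by τ = Δt/γ = 0.184/2.125 = 0.08659 s = 8.659×10⁻² s.
N = f × τ = 9.49×10⁵ × 8.659×10⁻² = 8.217×10⁴.

N = 8.22×10⁴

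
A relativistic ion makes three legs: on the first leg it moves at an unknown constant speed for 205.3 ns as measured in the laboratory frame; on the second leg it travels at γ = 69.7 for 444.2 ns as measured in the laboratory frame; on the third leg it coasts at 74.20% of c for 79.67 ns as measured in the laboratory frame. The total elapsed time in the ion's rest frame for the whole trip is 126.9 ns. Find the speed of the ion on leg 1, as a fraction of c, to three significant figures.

Leg 1: speed unknown; τ_1 = 205.3/γ_1.
Leg 2: γ = 69.7; τ_2 = 444.2/69.70 = 6.373 ns.
Leg 3: β = 0.7420; γ = 1/√(1 − 0.7420²) = 1/√0.4494 = 1.492; τ_3 = 79.67/1.492 = 53.41 ns.
Total proper time: τ_1 + 6.373 + 53.41 = 126.9, so τ_1 = 126.9 − 59.78 = 67.12 ns.
γ_1 = 205.3/67.12 = 3.059; β = √(1 − 1/γ²) = √0.8931.

β = 0.945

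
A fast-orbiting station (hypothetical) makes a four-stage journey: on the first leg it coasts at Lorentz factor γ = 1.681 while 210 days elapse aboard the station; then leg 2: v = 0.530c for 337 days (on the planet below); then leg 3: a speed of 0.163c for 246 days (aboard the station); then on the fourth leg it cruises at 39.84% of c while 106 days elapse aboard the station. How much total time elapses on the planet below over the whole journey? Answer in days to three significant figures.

Leg 1: γ = 1.681; Δt_1 = 1.681 × 210 = 353.0 days.
Leg 2: 337 days is already measured on the planet below.
Leg 3: γ = 1/√(1 − 0.163²) = 1/√0.9734 = 1.014; Δt_3 = 1.014 × 246 = 249.3 days.
Leg 4: β = 0.3984; γ = 1/√(1 − 0.3984²) = 1/√0.8413 = 1.090; Δt_4 = 1.090 × 106 = 115.6 days.
Total: 353.0 + 337.0 + 249.3 + 115.6 days.

Δt = 1050 days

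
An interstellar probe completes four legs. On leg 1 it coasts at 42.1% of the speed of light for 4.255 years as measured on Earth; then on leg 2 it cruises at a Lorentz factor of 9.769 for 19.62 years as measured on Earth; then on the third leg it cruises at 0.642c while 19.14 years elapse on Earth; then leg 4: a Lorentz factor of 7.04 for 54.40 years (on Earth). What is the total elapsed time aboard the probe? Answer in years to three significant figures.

Leg 1: β = 0.421; γ = 1/√(1 − 0.421²) = 1/√0.8228 = 1.102; τ_1 = 4.255/1.102 = 3.860 years.
Leg 2: γ = 9.769; τ_2 = 19.62/9.769 = 2.008 years.
Leg 3: γ = 1/√(1 − 0.642²) = 1/√0.5878 = 1.304; τ_3 = 19.14/1.304 = 14.67 years.
Leg 4: γ = 7.04; τ_4 = 54.40/7.040 = 7.727 years.
Total: 3.860 + 2.008 + 14.67 + 7.727 years.

τ = 28.3 years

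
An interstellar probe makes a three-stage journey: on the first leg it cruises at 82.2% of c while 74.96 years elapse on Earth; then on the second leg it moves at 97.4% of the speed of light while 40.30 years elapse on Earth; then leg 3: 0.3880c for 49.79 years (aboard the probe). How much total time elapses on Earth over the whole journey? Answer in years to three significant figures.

Δt = 169 years

Leg 1: 74.96 years is already measured on Earth.
Leg 2: 40.30 years is already measured on Earth.
Leg 3: γ = 1/√(1 − 0.3880²) = 1/√0.8495 = 1.085; Δt_3 = 1.085 × 49.79 = 54.02 years.
Total: 74.96 + 40.30 + 54.02 years.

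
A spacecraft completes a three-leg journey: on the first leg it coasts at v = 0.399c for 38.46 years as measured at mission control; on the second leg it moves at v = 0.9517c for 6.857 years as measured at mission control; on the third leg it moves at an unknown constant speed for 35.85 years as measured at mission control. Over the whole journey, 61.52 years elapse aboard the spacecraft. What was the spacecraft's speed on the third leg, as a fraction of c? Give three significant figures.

Leg 1: γ = 1/√(1 − 0.399²) = 1/√0.8408 = 1.091; τ_1 = 38.46/1.091 = 35.27 years.
Leg 2: γ = 1/√(1 − 0.9517²) = 1/√0.09427 = 3.257; τ_2 = 6.857/3.257 = 2.105 years.
Leg 3: speed unknown; τ_3 = 35.85/γ_3.
Total proper time: 35.27 + 2.105 + τ_3 = 61.52, so τ_3 = 61.52 − 37.37 = 24.15 years.
γ_3 = 35.85/24.15 = 1.485; β = √(1 − 1/γ²) = √0.5463.

β = 0.739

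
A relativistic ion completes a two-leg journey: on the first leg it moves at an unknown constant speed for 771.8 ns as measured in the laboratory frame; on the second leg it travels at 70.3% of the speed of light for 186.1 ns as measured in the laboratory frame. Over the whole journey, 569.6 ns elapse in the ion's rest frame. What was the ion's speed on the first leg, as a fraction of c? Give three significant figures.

β = 0.824

Leg 1: speed unknown; τ_1 = 771.8/γ_1.
Leg 2: β = 0.703; γ = 1/√(1 − 0.703²) = 1/√0.5058 = 1.406; τ_2 = 186.1/1.406 = 132.4 ns.
Total proper time: τ_1 + 132.4 = 569.6, so τ_1 = 569.6 − 132.4 = 437.2 ns.
γ_1 = 771.8/437.2 = 1.765; β = √(1 − 1/γ²) = √0.6790.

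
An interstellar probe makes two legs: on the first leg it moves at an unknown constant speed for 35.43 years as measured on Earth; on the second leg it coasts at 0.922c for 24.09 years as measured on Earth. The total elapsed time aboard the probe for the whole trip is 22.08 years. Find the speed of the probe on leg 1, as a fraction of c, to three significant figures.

β = 0.933

Leg 1: speed unknown; τ_1 = 35.43/γ_1.
Leg 2: γ = 1/√(1 − 0.922²) = 1/√0.1499 = 2.583; τ_2 = 24.09/2.583 = 9.327 years.
Total proper time: τ_1 + 9.327 = 22.08, so τ_1 = 22.08 − 9.327 = 12.75 years.
γ_1 = 35.43/12.75 = 2.778; β = √(1 − 1/γ²) = √0.8704.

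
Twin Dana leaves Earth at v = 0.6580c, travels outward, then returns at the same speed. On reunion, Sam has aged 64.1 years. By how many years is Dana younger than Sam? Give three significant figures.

Δt − τ = 15.8 years

γ = 1/√(1 − 0.6580²) = 1/√0.5670 = 1.328
Dana's elapsed proper time: τ = 64.1/1.328 = 48.27 years.
Age gap = Δt − τ = 64.1 − 48.27 years.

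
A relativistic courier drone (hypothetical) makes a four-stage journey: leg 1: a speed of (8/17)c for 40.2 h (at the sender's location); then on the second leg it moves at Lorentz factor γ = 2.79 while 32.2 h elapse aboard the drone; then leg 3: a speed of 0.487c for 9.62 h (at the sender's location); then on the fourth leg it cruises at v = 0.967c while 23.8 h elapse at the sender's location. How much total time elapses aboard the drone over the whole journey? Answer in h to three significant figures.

Leg 1: γ = 1/√(1 − (8/17)²) = 17/15 ≈ 1.133; τ_1 = 40.2/1.133 = 35.47 h.
Leg 2: 32.2 h is already measured aboard the drone.
Leg 3: γ = 1/√(1 − 0.487²) = 1/√0.7628 = 1.145; τ_3 = 9.62/1.145 = 8.402 h.
Leg 4: γ = 1/√(1 − 0.967²) = 1/√0.06491 = 3.925; τ_4 = 23.8/3.925 = 6.064 h.
Total: 35.47 + 32.20 + 8.402 + 6.064 h.

τ = 82.1 h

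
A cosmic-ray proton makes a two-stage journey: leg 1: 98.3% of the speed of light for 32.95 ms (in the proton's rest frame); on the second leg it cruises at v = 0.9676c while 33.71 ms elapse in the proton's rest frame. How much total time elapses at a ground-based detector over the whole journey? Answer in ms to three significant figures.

Leg 1: β = 0.983; γ = 1/√(1 − 0.983²) = 1/√0.03371 = 5.446; Δt_1 = 5.446 × 32.95 = 179.5 ms.
Leg 2: γ = 1/√(1 − 0.9676²) = 1/√0.06375 = 3.961; Δt_2 = 3.961 × 33.71 = 133.5 ms.
Total: 179.5 + 133.5 ms.

Δt = 313 ms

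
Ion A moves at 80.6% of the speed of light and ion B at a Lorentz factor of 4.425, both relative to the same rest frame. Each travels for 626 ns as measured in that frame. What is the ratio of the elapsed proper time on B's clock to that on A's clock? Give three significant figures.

τ_B/τ_A = 0.382

A: β = 0.806; γ = 1/√(1 − 0.806²) = 1/√0.3504 = 1.689. B: γ = 4.425.
τ_A/τ_B = γ_B/γ_A = 4.425/1.689 = 2.619, so τ_B/τ_A = 0.3818.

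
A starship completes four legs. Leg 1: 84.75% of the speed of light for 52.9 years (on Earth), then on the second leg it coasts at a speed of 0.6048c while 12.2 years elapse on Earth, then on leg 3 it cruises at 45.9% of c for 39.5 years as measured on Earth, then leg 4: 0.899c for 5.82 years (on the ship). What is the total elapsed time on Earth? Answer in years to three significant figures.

Δt = 118 years

Leg 1: 52.9 years is already measured on Earth.
Leg 2: 12.2 years is already measured on Earth.
Leg 3: 39.5 years is already measured on Earth.
Leg 4: γ = 1/√(1 − 0.899²) = 1/√0.1918 = 2.283; Δt_4 = 2.283 × 5.82 = 13.29 years.
Total: 52.90 + 12.20 + 39.50 + 13.29 years.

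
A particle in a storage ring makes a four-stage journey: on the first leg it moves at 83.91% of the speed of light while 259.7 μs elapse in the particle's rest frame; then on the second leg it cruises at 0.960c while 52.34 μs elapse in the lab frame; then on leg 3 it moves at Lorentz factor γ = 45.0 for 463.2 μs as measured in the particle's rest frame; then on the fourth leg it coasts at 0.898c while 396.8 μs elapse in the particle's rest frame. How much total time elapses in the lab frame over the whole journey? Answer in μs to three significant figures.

Δt = 2.23×10⁴ μs

Leg 1: β = 0.8391; γ = 1/√(1 − 0.8391²) = 1/√0.2959 = 1.838; Δt_1 = 1.838 × 259.7 = 477.4 μs.
Leg 2: 52.34 μs is already measured in the lab frame.
Leg 3: γ = 45.0; Δt_3 = 45.00 × 463.2 = 2.084×10⁴ μs.
Leg 4: γ = 1/√(1 − 0.898²) = 1/√0.1936 = 2.273; Δt_4 = 2.273 × 396.8 = 901.8 μs.
Total: 477.4 + 52.34 + 2.084×10⁴ + 901.8 μs.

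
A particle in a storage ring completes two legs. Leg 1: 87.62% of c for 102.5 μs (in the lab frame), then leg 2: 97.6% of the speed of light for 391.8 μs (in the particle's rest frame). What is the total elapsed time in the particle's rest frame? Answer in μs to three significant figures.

τ = 441 μs

Leg 1: β = 0.8762; γ = 1/√(1 − 0.8762²) = 1/√0.2323 = 2.075; τ_1 = 102.5/2.075 = 49.40 μs.
Leg 2: 391.8 μs is already measured in the particle's rest frame.
Total: 49.40 + 391.8 μs.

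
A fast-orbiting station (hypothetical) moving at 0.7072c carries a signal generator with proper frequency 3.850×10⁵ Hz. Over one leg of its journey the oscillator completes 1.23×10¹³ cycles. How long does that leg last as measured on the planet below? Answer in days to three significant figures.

γ = 1/√(1 − 0.7072²) = 1/√0.4999 = 1.414
Proper time for N cycles: τ = N/f = 1.23×10¹³/(3.850×10⁵) = 3.195×10⁷ s = 369.8 days.
Lab-frame duration Δt = γτ = 1.414 × 369.8 = 523.0 days.

Δt = 523 days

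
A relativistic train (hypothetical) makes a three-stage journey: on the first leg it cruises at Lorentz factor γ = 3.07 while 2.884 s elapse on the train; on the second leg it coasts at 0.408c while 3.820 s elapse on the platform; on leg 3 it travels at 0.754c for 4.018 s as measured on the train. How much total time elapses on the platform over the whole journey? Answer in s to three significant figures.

Leg 1: γ = 3.07; Δt_1 = 3.070 × 2.884 = 8.854 s.
Leg 2: 3.820 s is already measured on the platform.
Leg 3: γ = 1/√(1 − 0.754²) = 1/√0.4315 = 1.522; Δt_3 = 1.522 × 4.018 = 6.117 s.
Total: 8.854 + 3.820 + 6.117 s.

Δt = 18.8 s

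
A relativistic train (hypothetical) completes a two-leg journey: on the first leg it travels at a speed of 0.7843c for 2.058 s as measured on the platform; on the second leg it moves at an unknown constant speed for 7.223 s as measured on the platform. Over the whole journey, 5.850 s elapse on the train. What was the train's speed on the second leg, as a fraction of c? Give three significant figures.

Leg 1: γ = 1/√(1 − 0.7843²) = 1/√0.3849 = 1.612; τ_1 = 2.058/1.612 = 1.277 s.
Leg 2: speed unknown; τ_2 = 7.223/γ_2.
Total proper time: 1.277 + τ_2 = 5.850, so τ_2 = 5.850 − 1.277 = 4.573 s.
γ_2 = 7.223/4.573 = 1.579; β = √(1 − 1/γ²) = √0.5991.

β = 0.774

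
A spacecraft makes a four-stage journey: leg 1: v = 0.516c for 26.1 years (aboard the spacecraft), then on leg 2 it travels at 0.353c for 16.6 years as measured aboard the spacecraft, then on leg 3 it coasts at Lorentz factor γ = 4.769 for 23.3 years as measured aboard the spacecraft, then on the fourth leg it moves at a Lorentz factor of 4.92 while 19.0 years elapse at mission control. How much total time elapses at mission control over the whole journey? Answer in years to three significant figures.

Δt = 178 years

Leg 1: γ = 1/√(1 − 0.516²) = 1/√0.7337 = 1.167; Δt_1 = 1.167 × 26.1 = 30.47 years.
Leg 2: γ = 1/√(1 − 0.353²) = 1/√0.8754 = 1.069; Δt_2 = 1.069 × 16.6 = 17.74 years.
Leg 3: γ = 4.769; Δt_3 = 4.769 × 23.3 = 111.1 years.
Leg 4: 19.0 years is already measured at mission control.
Total: 30.47 + 17.74 + 111.1 + 19.00 years.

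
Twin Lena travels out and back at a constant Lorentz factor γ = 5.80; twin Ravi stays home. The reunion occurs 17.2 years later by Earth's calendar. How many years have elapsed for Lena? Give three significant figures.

τ = 2.97 years

γ = 5.80
Lena's clock measures proper time along the trip: τ = Δt/γ = 17.2/5.800 years.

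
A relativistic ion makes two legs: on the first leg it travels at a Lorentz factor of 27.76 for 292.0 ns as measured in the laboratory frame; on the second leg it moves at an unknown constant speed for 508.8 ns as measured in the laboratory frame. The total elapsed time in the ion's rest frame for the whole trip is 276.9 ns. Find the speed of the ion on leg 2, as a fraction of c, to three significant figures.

β = 0.852

Leg 1: γ = 27.76; τ_1 = 292.0/27.76 = 10.52 ns.
Leg 2: speed unknown; τ_2 = 508.8/γ_2.
Total proper time: 10.52 + τ_2 = 276.9, so τ_2 = 276.9 − 10.52 = 266.4 ns.
γ_2 = 508.8/266.4 = 1.910; β = √(1 − 1/γ²) = √0.7259.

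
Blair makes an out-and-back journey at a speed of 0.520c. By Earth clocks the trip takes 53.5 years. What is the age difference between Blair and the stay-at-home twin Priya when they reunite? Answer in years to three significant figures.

Δt − τ = 7.80 years

γ = 1/√(1 − 0.520²) = 1/√0.7296 = 1.171
Blair's elapsed proper time: τ = 53.5/1.171 = 45.70 years.
Age gap = Δt − τ = 53.5 − 45.70 years.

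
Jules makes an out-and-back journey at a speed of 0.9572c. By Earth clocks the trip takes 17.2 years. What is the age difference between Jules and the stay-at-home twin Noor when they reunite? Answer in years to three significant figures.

Δt − τ = 12.2 years

γ = 1/√(1 − 0.9572²) = 1/√0.08377 = 3.455
Jules's elapsed proper time: τ = 17.2/3.455 = 4.978 years.
Age gap = Δt − τ = 17.2 − 4.978 years.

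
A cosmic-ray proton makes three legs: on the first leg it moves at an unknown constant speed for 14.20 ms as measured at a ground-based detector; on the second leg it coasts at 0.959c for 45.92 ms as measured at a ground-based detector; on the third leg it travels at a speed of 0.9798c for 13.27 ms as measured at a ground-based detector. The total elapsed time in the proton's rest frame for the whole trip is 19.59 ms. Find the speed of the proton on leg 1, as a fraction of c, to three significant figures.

β = 0.961

Leg 1: speed unknown; τ_1 = 14.20/γ_1.
Leg 2: γ = 1/√(1 − 0.959²) = 1/√0.08032 = 3.529; τ_2 = 45.92/3.529 = 13.01 ms.
Leg 3: γ = 1/√(1 − 0.9798²) = 1/√0.03999 = 5.001; τ_3 = 13.27/5.001 = 2.654 ms.
Total proper time: τ_1 + 13.01 + 2.654 = 19.59, so τ_1 = 19.59 − 15.67 = 3.922 ms.
γ_1 = 14.20/3.922 = 3.620; β = √(1 − 1/γ²) = √0.9237.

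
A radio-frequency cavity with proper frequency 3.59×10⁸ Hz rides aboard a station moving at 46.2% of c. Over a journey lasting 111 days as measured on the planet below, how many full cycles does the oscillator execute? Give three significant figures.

N = 3.05×10¹⁵

β = 0.462; γ = 1/√(1 − 0.462²) = 1/√0.7866 = 1.128
The oscillator's own cycle count is N = f × τ where τ is the proper time aboard the station. τ = Δt/γ = 111/1.128 = 98.44 days = 8.506×10⁶ s.
N = 3.59×10⁸ × 8.506×10⁶ = 3.053×10¹⁵.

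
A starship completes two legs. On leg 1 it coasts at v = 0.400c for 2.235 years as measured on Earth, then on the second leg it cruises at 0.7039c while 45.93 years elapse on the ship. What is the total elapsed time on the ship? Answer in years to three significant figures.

τ = 48.0 years

Leg 1: γ = 1/√(1 − 0.400²) = 1/√0.8400 = 1.091; τ_1 = 2.235/1.091 = 2.048 years.
Leg 2: 45.93 years is already measured on the ship.
Total: 2.048 + 45.93 years.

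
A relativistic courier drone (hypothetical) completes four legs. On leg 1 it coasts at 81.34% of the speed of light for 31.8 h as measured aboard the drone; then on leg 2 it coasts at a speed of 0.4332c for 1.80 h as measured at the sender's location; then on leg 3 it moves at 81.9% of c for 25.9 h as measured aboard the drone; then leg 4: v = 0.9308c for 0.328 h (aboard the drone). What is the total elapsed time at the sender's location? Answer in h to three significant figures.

Leg 1: β = 0.8134; γ = 1/√(1 − 0.8134²) = 1/√0.3384 = 1.719; Δt_1 = 1.719 × 31.8 = 54.67 h.
Leg 2: 1.80 h is already measured at the sender's location.
Leg 3: β = 0.819; γ = 1/√(1 − 0.819²) = 1/√0.3292 = 1.743; Δt_3 = 1.743 × 25.9 = 45.14 h.
Leg 4: γ = 1/√(1 − 0.9308²) = 1/√0.1336 = 2.736; Δt_4 = 2.736 × 0.328 = 0.8973 h.
Total: 54.67 + 1.800 + 45.14 + 0.8973 h.

Δt = 103 h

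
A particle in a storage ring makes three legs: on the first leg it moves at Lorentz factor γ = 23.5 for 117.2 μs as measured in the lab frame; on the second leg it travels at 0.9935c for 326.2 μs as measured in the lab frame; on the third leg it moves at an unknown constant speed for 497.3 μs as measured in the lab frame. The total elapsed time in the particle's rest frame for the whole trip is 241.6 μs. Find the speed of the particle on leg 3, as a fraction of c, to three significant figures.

Leg 1: γ = 23.5; τ_1 = 117.2/23.50 = 4.987 μs.
Leg 2: γ = 1/√(1 − 0.9935²) = 1/√0.01296 = 8.785; τ_2 = 326.2/8.785 = 37.13 μs.
Leg 3: speed unknown; τ_3 = 497.3/γ_3.
Total proper time: 4.987 + 37.13 + τ_3 = 241.6, so τ_3 = 241.6 − 42.12 = 199.5 μs.
γ_3 = 497.3/199.5 = 2.493; β = √(1 − 1/γ²) = √0.8391.

β = 0.916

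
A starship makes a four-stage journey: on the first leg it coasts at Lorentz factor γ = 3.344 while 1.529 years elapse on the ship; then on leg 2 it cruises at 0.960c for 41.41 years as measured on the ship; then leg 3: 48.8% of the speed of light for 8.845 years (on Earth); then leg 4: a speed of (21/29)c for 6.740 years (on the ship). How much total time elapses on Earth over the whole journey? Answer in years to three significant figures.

Leg 1: γ = 3.344; Δt_1 = 3.344 × 1.529 = 5.113 years.
Leg 2: γ = 1/√(1 − 0.960²) = 25/7 ≈ 3.571; Δt_2 = 3.571 × 41.41 = 147.9 years.
Leg 3: 8.845 years is already measured on Earth.
Leg 4: γ = 1/√(1 − (21/29)²) = 29/20 = 1.450; Δt_4 = 1.450 × 6.740 = 9.773 years.
Total: 5.113 + 147.9 + 8.845 + 9.773 years.

Δt = 172 years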